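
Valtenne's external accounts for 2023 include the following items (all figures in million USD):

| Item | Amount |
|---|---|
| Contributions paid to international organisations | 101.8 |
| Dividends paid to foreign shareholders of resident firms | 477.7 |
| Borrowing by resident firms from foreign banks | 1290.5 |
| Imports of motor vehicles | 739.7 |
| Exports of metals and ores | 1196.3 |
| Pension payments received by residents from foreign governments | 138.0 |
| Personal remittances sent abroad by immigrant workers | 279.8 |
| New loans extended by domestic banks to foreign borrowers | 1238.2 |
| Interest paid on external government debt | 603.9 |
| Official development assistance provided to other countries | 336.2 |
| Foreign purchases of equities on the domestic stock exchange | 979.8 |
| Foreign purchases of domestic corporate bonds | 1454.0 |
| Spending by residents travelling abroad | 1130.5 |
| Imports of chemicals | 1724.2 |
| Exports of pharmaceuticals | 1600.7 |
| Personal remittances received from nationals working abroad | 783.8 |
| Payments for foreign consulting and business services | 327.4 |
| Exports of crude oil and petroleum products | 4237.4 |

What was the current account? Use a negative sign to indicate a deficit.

2235.0

Goods: -739.7 - 1724.2 + 1196.3 + 4237.4 + 1600.7 = 4570.5
Services: -1130.5 - 327.4 = -1457.9
Primary income: -603.9 - 477.7 = -1081.6
Secondary income: -279.8 - 336.2 + 138.0 - 101.8 + 783.8 = 204.0
Current account = 4570.5 + (-1457.9) + (-1081.6) + 204.0 = 2235.0
(Excluded from the current account — financial account: borrowing by resident firms from foreign banks 1290.5, new loans extended by domestic banks to foreign borrowers 1238.2, foreign purchases of equities on the domestic stock exchange 979.8, foreign purchases of domestic corporate bonds 1454.0.)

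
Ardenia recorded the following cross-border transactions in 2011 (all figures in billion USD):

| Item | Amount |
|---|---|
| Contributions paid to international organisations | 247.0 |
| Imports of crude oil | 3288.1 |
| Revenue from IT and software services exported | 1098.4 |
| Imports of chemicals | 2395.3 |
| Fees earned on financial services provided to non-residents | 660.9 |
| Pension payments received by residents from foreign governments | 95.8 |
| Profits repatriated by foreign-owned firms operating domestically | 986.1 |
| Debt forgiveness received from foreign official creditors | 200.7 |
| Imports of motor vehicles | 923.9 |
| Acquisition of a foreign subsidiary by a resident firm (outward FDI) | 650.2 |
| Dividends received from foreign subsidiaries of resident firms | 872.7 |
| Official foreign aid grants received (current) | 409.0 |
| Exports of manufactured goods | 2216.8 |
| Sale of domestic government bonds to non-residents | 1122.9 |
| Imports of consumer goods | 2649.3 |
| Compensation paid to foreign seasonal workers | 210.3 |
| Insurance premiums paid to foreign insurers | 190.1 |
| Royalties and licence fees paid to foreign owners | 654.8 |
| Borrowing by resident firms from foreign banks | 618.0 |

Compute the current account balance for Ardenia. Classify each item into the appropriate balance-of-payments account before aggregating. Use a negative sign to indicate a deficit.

Goods: 2216.8 - 923.9 - 3288.1 - 2649.3 - 2395.3 = -7039.8
Services: 1098.4 + 660.9 - 654.8 - 190.1 = 914.4
Primary income: -986.1 + 872.7 - 210.3 = -323.7
Secondary income: 95.8 + 409.0 - 247.0 = 257.8
Current account = (-7039.8) + 914.4 + (-323.7) + 257.8 = -6191.3
(Excluded from the current account — capital account: debt forgiveness received from foreign official creditors 200.7; financial account: acquisition of a foreign subsidiary by a resident firm (outward FDI) 650.2, sale of domestic government bonds to non-residents 1122.9, borrowing by resident firms from foreign banks 618.0.)

-6191.3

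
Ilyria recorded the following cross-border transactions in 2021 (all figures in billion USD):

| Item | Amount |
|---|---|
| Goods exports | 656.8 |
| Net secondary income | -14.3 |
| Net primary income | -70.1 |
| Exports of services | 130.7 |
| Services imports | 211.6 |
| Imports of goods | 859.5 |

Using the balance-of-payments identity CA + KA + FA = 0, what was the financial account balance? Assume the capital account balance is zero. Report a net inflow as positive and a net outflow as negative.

368.0

Goods balance = 656.8 - 859.5 = -202.7
Services balance = 130.7 - 211.6 = -80.9
Trade balance (goods + services) = -202.7 + (-80.9) = -283.6
Net primary income = -70.1
Net secondary income = -14.3
Current account = -283.6 + (-70.1) + (-14.3) = -368.0
Financial account = -(-368.0) = 368.0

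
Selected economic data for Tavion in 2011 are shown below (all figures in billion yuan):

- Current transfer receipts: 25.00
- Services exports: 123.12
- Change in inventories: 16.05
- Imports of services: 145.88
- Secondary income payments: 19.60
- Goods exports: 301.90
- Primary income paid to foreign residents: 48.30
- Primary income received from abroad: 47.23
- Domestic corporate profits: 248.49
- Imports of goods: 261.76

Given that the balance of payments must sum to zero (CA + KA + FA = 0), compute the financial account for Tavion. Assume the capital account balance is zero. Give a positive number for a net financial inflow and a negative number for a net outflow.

Goods balance = 301.90 - 261.76 = 40.14
Services balance = 123.12 - 145.88 = -22.76
Trade balance (goods + services) = 40.14 + (-22.76) = 17.38
Net primary income = 47.23 - 48.30 = -1.07
Net secondary income = 25.00 - 19.60 = 5.40
Current account = 17.38 + (-1.07) + 5.40 = 21.71
Financial account = -(21.71) = -21.71

-21.71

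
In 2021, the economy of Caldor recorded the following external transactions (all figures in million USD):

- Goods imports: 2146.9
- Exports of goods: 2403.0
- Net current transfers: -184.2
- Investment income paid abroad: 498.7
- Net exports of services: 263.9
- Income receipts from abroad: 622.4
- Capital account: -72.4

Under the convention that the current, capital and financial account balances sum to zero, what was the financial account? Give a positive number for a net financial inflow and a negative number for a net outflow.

Goods balance = 2403.0 - 2146.9 = 256.1
Services balance = 263.9
Trade balance (goods + services) = 256.1 + 263.9 = 520.0
Net primary income = 622.4 - 498.7 = 123.7
Net secondary income = -184.2
Current account = 520.0 + 123.7 + (-184.2) = 459.5
Financial account = -(459.5 + (-72.4)) = -387.1

-387.1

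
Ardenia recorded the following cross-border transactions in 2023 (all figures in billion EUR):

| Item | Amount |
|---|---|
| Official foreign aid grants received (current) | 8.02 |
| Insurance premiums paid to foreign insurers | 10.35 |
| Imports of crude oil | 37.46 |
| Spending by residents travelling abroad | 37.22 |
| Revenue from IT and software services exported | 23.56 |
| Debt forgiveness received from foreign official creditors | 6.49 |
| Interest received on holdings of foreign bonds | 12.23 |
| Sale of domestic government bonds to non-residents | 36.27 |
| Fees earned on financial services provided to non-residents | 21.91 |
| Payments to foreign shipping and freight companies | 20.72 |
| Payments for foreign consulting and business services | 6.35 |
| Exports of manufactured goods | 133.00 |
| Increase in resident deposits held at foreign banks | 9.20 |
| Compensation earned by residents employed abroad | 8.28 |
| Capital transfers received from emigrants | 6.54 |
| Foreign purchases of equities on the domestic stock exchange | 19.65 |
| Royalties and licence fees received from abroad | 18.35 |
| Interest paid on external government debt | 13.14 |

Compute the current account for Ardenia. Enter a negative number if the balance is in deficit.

Goods: -37.46 + 133.00 = 95.54
Services: -10.35 + 18.35 - 6.35 - 37.22 - 20.72 + 21.91 + 23.56 = -10.82
Primary income: 8.28 - 13.14 + 12.23 = 7.37
Secondary income: 8.02
Current account = 95.54 + (-10.82) + 7.37 + 8.02 = 100.11
(Excluded from the current account — capital account: debt forgiveness received from foreign official creditors 6.49, capital transfers received from emigrants 6.54; financial account: sale of domestic government bonds to non-residents 36.27, increase in resident deposits held at foreign banks 9.20, foreign purchases of equities on the domestic stock exchange 19.65.)

100.11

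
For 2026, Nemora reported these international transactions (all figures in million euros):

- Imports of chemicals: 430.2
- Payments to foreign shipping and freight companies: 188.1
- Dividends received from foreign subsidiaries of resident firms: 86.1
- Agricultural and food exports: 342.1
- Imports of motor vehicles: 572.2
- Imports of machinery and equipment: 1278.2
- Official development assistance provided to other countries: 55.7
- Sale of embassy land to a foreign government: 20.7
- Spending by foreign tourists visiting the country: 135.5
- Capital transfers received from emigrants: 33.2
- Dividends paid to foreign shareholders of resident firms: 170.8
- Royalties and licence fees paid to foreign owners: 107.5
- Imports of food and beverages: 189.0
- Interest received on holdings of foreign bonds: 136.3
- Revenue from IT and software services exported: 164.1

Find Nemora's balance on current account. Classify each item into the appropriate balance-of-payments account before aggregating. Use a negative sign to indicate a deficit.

Goods: -572.2 - 189.0 - 430.2 + 342.1 - 1278.2 = -2127.5
Services: -107.5 + 135.5 - 188.1 + 164.1 = 4.0
Primary income: -170.8 + 86.1 + 136.3 = 51.6
Secondary income: -55.7
Current account = (-2127.5) + 4.0 + 51.6 + (-55.7) = -2127.6
(Excluded from the current account — capital account: sale of embassy land to a foreign government 20.7, capital transfers received from emigrants 33.2.)

-2127.6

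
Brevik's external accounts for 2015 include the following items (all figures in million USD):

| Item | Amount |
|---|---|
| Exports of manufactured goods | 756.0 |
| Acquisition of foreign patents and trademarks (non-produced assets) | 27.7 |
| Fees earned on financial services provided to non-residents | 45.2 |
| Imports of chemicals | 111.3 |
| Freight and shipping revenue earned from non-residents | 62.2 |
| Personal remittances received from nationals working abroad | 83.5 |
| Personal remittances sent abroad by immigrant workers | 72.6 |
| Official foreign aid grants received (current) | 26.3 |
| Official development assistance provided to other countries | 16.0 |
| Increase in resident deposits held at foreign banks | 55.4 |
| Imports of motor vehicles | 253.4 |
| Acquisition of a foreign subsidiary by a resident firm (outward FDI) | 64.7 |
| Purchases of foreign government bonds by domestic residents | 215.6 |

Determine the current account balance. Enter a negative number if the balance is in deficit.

Goods: -253.4 - 111.3 + 756.0 = 391.3
Services: 62.2 + 45.2 = 107.4
Secondary income: -72.6 + 83.5 + 26.3 - 16.0 = 21.2
Current account = 391.3 + 107.4 + 21.2 = 519.9
(Excluded from the current account — capital account: acquisition of foreign patents and trademarks (non-produced assets) 27.7; financial account: increase in resident deposits held at foreign banks 55.4, acquisition of a foreign subsidiary by a resident firm (outward FDI) 64.7, purchases of foreign government bonds by domestic residents 215.6.)

519.9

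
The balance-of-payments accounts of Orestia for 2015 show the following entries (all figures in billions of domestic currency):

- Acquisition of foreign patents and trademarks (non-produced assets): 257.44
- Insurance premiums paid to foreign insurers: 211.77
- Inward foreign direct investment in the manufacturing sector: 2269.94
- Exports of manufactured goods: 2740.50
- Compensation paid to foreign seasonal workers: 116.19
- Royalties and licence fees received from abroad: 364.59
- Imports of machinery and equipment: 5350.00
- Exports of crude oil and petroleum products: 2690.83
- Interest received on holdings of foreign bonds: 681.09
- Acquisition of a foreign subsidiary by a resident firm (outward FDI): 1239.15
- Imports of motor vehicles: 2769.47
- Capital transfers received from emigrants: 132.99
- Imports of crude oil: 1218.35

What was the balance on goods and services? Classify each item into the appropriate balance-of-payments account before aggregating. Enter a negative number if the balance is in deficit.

Goods: 2690.83 - 5350.00 - 2769.47 - 1218.35 + 2740.50 = -3906.49
Services: 364.59 - 211.77 = 152.82
Trade balance = -3906.49 + 152.82 = -3753.67
(Excluded from the trade balance — capital account: acquisition of foreign patents and trademarks (non-produced assets) 257.44, capital transfers received from emigrants 132.99; financial account: inward foreign direct investment in the manufacturing sector 2269.94, acquisition of a foreign subsidiary by a resident firm (outward FDI) 1239.15; primary income: compensation paid to foreign seasonal workers 116.19, interest received on holdings of foreign bonds 681.09.)

-3753.67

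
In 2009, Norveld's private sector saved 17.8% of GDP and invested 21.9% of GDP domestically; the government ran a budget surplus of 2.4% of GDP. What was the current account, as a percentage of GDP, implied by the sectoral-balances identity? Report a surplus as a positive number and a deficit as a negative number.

-1.7

By the sectoral-balances identity, CA = (S_private - I) + (T - G).
Private balance = 17.8 - 21.9 = -4.1
Government balance (T - G) = 2.4
CA = -4.1 + 2.4 = -1.7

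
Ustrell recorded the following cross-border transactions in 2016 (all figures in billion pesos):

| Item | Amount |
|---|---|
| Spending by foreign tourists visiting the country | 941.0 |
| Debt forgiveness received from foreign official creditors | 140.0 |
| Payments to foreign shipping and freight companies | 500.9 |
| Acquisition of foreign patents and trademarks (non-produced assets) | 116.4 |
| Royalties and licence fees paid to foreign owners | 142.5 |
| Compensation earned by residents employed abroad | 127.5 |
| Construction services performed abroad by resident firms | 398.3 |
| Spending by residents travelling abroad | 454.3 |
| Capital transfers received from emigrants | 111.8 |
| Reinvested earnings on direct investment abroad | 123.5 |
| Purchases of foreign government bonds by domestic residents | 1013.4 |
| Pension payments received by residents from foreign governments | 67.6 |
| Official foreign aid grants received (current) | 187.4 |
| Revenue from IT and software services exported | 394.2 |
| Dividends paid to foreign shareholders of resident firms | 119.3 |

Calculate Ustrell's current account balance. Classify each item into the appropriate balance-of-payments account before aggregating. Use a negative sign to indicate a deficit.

Services: 398.3 - 142.5 - 500.9 + 941.0 + 394.2 - 454.3 = 635.8
Primary income: -119.3 + 127.5 + 123.5 = 131.7
Secondary income: 67.6 + 187.4 = 255.0
Current account = 635.8 + 131.7 + 255.0 = 1022.5
(Excluded from the current account — capital account: debt forgiveness received from foreign official creditors 140.0, acquisition of foreign patents and trademarks (non-produced assets) 116.4, capital transfers received from emigrants 111.8; financial account: purchases of foreign government bonds by domestic residents 1013.4.)

1022.5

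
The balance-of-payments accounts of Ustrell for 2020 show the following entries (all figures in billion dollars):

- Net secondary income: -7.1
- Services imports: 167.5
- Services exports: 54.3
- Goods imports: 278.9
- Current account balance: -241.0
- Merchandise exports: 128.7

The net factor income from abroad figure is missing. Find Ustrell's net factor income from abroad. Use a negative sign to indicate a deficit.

29.5

Current account = goods balance + services balance + net primary income + net secondary income
Sum of the known components = -270.5
Net factor income from abroad = CA - (known components) = -241.0 - (-270.5) = 29.5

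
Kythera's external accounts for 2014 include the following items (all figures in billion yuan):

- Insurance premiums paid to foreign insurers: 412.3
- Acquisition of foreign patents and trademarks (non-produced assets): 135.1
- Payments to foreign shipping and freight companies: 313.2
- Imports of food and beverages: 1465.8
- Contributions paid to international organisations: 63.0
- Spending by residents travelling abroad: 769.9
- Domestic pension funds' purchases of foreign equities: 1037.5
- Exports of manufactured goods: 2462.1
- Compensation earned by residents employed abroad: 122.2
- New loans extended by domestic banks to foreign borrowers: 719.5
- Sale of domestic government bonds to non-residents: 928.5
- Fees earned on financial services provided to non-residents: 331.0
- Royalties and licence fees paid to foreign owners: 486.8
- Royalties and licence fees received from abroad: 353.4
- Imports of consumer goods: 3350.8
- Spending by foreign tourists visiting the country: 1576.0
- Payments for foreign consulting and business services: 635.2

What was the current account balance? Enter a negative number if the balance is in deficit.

Goods: -1465.8 + 2462.1 - 3350.8 = -2354.5
Services: 1576.0 + 353.4 - 313.2 - 635.2 - 412.3 - 486.8 + 331.0 - 769.9 = -357.0
Primary income: 122.2
Secondary income: -63.0
Current account = (-2354.5) + (-357.0) + 122.2 + (-63.0) = -2652.3
(Excluded from the current account — capital account: acquisition of foreign patents and trademarks (non-produced assets) 135.1; financial account: domestic pension funds' purchases of foreign equities 1037.5, new loans extended by domestic banks to foreign borrowers 719.5, sale of domestic government bonds to non-residents 928.5.)

-2652.3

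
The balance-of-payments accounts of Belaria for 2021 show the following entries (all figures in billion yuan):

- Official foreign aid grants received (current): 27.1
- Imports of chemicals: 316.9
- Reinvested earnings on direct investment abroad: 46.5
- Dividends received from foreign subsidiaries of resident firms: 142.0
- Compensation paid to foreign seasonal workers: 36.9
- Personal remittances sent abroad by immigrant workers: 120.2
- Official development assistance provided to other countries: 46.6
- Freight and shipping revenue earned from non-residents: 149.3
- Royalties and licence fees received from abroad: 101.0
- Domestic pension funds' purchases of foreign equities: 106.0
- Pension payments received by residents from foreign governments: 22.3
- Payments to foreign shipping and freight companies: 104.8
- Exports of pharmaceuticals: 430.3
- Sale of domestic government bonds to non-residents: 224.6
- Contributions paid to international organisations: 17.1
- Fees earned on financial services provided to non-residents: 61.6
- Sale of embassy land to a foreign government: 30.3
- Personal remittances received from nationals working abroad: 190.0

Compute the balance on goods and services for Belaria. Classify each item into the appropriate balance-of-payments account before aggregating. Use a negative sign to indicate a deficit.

320.5

Goods: 430.3 - 316.9 = 113.4
Services: 101.0 - 104.8 + 61.6 + 149.3 = 207.1
Trade balance = 113.4 + 207.1 = 320.5
(Excluded from the trade balance — secondary income: official foreign aid grants received (current) 27.1, personal remittances sent abroad by immigrant workers 120.2, official development assistance provided to other countries 46.6, pension payments received by residents from foreign governments 22.3, contributions paid to international organisations 17.1, personal remittances received from nationals working abroad 190.0; primary income: reinvested earnings on direct investment abroad 46.5, dividends received from foreign subsidiaries of resident firms 142.0, compensation paid to foreign seasonal workers 36.9; financial account: domestic pension funds' purchases of foreign equities 106.0, sale of domestic government bonds to non-residents 224.6; capital account: sale of embassy land to a foreign government 30.3.)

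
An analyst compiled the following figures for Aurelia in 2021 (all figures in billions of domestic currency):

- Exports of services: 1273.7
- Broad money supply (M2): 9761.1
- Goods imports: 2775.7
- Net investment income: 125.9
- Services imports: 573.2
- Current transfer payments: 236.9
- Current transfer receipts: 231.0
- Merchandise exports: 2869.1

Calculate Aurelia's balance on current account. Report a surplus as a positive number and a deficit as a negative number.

Goods balance = 2869.1 - 2775.7 = 93.4
Services balance = 1273.7 - 573.2 = 700.5
Trade balance (goods + services) = 93.4 + 700.5 = 793.9
Net primary income = 125.9
Net secondary income = 231.0 - 236.9 = -5.9
Current account = 793.9 + 125.9 + (-5.9) = 913.9

913.9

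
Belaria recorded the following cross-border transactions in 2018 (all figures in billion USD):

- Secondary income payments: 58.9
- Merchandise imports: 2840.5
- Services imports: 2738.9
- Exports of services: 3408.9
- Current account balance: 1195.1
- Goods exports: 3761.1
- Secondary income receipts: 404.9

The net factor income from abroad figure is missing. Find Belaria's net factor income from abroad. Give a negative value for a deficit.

-741.5

Current account = goods balance + services balance + net primary income + net secondary income
Sum of the known components = 1936.6
Net factor income from abroad = CA - (known components) = 1195.1 - 1936.6 = -741.5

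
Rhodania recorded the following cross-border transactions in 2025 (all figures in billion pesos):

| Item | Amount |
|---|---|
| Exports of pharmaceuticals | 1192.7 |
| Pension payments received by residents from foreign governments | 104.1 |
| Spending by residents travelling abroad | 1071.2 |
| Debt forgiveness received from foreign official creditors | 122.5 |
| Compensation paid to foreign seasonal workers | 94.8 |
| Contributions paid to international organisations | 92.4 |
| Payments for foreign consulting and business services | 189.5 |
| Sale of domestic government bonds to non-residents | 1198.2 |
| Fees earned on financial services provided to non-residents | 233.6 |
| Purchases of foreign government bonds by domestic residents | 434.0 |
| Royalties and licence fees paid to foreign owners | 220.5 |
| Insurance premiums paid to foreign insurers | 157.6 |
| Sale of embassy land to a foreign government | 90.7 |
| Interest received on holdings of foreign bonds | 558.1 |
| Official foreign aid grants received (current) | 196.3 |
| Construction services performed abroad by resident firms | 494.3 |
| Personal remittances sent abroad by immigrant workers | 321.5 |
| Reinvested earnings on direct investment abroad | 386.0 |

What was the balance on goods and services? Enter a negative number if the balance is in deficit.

281.8

Goods: 1192.7
Services: 233.6 - 189.5 - 157.6 - 220.5 - 1071.2 + 494.3 = -910.9
Trade balance = 1192.7 + (-910.9) = 281.8
(Excluded from the trade balance — secondary income: pension payments received by residents from foreign governments 104.1, contributions paid to international organisations 92.4, official foreign aid grants received (current) 196.3, personal remittances sent abroad by immigrant workers 321.5; capital account: debt forgiveness received from foreign official creditors 122.5, sale of embassy land to a foreign government 90.7; primary income: compensation paid to foreign seasonal workers 94.8, interest received on holdings of foreign bonds 558.1, reinvested earnings on direct investment abroad 386.0; financial account: sale of domestic government bonds to non-residents 1198.2, purchases of foreign government bonds by domestic residents 434.0.)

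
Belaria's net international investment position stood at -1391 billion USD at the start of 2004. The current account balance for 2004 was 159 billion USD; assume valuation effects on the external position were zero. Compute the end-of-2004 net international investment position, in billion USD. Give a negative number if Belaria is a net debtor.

With no valuation effects, change in NIIP = current account = 159
End-of-year NIIP = -1391 + 159 = -1232

-1232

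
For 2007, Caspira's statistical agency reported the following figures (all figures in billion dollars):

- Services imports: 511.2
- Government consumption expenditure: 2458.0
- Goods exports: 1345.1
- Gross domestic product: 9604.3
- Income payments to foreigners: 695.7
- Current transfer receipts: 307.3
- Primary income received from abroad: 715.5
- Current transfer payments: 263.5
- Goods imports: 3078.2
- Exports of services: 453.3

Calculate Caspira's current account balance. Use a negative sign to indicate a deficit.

Goods balance = 1345.1 - 3078.2 = -1733.1
Services balance = 453.3 - 511.2 = -57.9
Trade balance (goods + services) = -1733.1 + (-57.9) = -1791.0
Net primary income = 715.5 - 695.7 = 19.8
Net secondary income = 307.3 - 263.5 = 43.8
Current account = -1791.0 + 19.8 + 43.8 = -1727.4

-1727.4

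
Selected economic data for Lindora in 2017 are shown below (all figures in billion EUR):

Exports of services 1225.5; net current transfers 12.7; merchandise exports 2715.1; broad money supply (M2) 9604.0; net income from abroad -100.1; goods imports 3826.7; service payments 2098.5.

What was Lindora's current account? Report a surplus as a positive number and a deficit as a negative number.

Goods balance = 2715.1 - 3826.7 = -1111.6
Services balance = 1225.5 - 2098.5 = -873.0
Trade balance (goods + services) = -1111.6 + (-873.0) = -1984.6
Net primary income = -100.1
Net secondary income = 12.7
Current account = -1984.6 + (-100.1) + 12.7 = -2072.0

-2072.0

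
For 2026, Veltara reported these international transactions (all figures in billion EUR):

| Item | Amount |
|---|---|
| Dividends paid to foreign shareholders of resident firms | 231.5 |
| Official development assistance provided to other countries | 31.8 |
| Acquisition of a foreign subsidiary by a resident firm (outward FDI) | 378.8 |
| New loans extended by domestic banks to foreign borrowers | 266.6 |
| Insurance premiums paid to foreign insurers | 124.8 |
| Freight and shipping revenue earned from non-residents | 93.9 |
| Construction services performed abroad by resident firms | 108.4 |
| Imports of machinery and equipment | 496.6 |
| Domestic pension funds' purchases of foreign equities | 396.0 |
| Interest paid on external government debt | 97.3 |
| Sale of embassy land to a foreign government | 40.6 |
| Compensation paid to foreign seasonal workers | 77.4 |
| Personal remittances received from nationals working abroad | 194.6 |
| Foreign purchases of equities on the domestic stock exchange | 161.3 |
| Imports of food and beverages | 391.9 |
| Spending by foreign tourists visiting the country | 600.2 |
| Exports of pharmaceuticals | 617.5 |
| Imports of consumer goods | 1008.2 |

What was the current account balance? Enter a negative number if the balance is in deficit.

Goods: -496.6 - 391.9 + 617.5 - 1008.2 = -1279.2
Services: 108.4 + 93.9 - 124.8 + 600.2 = 677.7
Primary income: -97.3 - 77.4 - 231.5 = -406.2
Secondary income: 194.6 - 31.8 = 162.8
Current account = (-1279.2) + 677.7 + (-406.2) + 162.8 = -844.9
(Excluded from the current account — financial account: acquisition of a foreign subsidiary by a resident firm (outward FDI) 378.8, new loans extended by domestic banks to foreign borrowers 266.6, domestic pension funds' purchases of foreign equities 396.0, foreign purchases of equities on the domestic stock exchange 161.3; capital account: sale of embassy land to a foreign government 40.6.)

-844.9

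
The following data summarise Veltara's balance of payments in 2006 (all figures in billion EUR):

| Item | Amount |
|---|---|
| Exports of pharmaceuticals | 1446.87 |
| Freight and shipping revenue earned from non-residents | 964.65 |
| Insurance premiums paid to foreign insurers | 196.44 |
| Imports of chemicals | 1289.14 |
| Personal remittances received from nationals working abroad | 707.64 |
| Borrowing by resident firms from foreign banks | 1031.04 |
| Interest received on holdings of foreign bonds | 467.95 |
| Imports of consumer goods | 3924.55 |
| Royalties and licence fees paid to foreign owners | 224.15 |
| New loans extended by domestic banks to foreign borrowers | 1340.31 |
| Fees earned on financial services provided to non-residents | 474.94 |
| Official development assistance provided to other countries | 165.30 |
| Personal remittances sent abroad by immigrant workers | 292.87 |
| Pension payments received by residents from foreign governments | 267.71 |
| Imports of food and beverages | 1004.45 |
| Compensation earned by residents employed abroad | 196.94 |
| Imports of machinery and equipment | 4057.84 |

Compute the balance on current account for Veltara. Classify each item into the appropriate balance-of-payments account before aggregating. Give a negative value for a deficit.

-6628.04

Goods: 1446.87 - 3924.55 - 1004.45 - 1289.14 - 4057.84 = -8829.11
Services: 964.65 - 196.44 + 474.94 - 224.15 = 1019.00
Primary income: 196.94 + 467.95 = 664.89
Secondary income: -292.87 - 165.30 + 267.71 + 707.64 = 517.18
Current account = (-8829.11) + 1019.00 + 664.89 + 517.18 = -6628.04
(Excluded from the current account — financial account: borrowing by resident firms from foreign banks 1031.04, new loans extended by domestic banks to foreign borrowers 1340.31.)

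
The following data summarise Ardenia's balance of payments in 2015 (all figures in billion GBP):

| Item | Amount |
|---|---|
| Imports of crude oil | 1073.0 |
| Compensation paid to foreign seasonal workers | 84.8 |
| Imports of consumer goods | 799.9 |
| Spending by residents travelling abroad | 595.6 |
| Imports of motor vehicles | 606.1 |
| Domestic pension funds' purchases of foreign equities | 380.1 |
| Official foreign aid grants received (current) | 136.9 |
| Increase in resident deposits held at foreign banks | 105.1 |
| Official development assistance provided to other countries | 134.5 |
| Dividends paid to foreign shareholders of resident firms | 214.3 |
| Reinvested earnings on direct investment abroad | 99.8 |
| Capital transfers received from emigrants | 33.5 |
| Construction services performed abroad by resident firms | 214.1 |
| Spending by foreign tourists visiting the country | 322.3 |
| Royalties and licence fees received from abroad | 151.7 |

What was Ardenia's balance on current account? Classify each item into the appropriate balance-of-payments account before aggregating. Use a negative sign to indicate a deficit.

-2583.4

Goods: -799.9 - 606.1 - 1073.0 = -2479.0
Services: 151.7 + 322.3 - 595.6 + 214.1 = 92.5
Primary income: -214.3 + 99.8 - 84.8 = -199.3
Secondary income: -134.5 + 136.9 = 2.4
Current account = (-2479.0) + 92.5 + (-199.3) + 2.4 = -2583.4
(Excluded from the current account — financial account: domestic pension funds' purchases of foreign equities 380.1, increase in resident deposits held at foreign banks 105.1; capital account: capital transfers received from emigrants 33.5.)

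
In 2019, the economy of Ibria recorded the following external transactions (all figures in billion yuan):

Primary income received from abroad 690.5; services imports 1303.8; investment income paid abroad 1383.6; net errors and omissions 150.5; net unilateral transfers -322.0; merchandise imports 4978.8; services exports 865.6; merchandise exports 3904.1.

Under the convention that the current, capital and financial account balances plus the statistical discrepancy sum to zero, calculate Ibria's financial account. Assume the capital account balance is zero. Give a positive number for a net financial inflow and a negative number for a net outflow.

Goods balance = 3904.1 - 4978.8 = -1074.7
Services balance = 865.6 - 1303.8 = -438.2
Trade balance (goods + services) = -1074.7 + (-438.2) = -1512.9
Net primary income = 690.5 - 1383.6 = -693.1
Net secondary income = -322.0
Current account = -1512.9 + (-693.1) + (-322.0) = -2528.0
Financial account = -(-2528.0 + 150.5) = 2377.5

2377.5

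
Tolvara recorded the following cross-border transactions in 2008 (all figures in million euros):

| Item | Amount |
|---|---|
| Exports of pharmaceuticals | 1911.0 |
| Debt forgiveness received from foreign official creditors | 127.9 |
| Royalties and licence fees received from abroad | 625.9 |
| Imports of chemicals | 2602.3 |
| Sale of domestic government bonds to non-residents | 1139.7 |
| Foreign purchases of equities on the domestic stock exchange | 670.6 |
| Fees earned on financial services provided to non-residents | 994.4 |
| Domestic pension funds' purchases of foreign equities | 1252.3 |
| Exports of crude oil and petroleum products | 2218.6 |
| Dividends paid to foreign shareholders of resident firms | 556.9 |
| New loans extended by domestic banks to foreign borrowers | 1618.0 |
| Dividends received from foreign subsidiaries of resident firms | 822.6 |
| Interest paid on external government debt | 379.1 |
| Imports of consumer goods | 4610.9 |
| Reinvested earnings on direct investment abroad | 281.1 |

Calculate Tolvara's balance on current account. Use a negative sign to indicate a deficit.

-1295.6

Goods: -4610.9 + 2218.6 - 2602.3 + 1911.0 = -3083.6
Services: 625.9 + 994.4 = 1620.3
Primary income: -379.1 - 556.9 + 822.6 + 281.1 = 167.7
Current account = (-3083.6) + 1620.3 + 167.7 = -1295.6
(Excluded from the current account — capital account: debt forgiveness received from foreign official creditors 127.9; financial account: sale of domestic government bonds to non-residents 1139.7, foreign purchases of equities on the domestic stock exchange 670.6, domestic pension funds' purchases of foreign equities 1252.3, new loans extended by domestic banks to foreign borrowers 1618.0.)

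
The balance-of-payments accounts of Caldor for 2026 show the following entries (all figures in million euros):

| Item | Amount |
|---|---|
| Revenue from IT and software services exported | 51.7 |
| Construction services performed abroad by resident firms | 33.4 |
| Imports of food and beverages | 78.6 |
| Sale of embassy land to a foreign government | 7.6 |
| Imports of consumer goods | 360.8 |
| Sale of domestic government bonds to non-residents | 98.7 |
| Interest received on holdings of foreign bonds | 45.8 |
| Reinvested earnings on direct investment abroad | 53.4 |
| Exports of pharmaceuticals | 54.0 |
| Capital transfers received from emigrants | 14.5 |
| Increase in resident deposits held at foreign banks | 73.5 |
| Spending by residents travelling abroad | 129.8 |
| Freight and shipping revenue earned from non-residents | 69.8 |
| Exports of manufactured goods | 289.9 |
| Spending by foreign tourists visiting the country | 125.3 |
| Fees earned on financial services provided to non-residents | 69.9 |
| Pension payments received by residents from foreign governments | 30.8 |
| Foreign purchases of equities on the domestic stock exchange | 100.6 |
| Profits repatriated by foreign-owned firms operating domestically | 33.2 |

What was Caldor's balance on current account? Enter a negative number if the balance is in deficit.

Goods: 289.9 + 54.0 - 78.6 - 360.8 = -95.5
Services: 125.3 + 69.8 + 33.4 - 129.8 + 69.9 + 51.7 = 220.3
Primary income: 53.4 - 33.2 + 45.8 = 66.0
Secondary income: 30.8
Current account = (-95.5) + 220.3 + 66.0 + 30.8 = 221.6
(Excluded from the current account — capital account: sale of embassy land to a foreign government 7.6, capital transfers received from emigrants 14.5; financial account: sale of domestic government bonds to non-residents 98.7, increase in resident deposits held at foreign banks 73.5, foreign purchases of equities on the domestic stock exchange 100.6.)

221.6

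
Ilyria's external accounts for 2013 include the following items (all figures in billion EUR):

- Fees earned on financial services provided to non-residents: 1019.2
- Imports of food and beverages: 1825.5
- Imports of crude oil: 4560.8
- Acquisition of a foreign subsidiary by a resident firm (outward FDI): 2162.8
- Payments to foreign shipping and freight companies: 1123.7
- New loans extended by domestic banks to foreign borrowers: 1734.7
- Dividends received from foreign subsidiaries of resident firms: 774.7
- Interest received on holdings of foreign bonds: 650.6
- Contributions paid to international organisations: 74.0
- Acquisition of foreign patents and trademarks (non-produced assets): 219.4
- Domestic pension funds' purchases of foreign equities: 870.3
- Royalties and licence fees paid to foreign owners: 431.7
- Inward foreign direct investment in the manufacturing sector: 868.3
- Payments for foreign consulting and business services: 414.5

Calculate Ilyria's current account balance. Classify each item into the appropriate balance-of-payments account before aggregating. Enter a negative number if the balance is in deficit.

Goods: -1825.5 - 4560.8 = -6386.3
Services: -1123.7 - 414.5 + 1019.2 - 431.7 = -950.7
Primary income: 650.6 + 774.7 = 1425.3
Secondary income: -74.0
Current account = (-6386.3) + (-950.7) + 1425.3 + (-74.0) = -5985.7
(Excluded from the current account — financial account: acquisition of a foreign subsidiary by a resident firm (outward FDI) 2162.8, new loans extended by domestic banks to foreign borrowers 1734.7, domestic pension funds' purchases of foreign equities 870.3, inward foreign direct investment in the manufacturing sector 868.3; capital account: acquisition of foreign patents and trademarks (non-produced assets) 219.4.)

-5985.7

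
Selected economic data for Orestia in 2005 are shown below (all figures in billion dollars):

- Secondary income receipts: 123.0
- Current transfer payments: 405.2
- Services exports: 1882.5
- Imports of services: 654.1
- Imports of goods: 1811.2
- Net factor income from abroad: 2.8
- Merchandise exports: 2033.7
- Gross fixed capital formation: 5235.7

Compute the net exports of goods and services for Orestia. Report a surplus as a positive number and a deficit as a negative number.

Goods balance = 2033.7 - 1811.2 = 222.5
Services balance = 1882.5 - 654.1 = 1228.4
Trade balance (goods + services) = 222.5 + 1228.4 = 1450.9

1450.9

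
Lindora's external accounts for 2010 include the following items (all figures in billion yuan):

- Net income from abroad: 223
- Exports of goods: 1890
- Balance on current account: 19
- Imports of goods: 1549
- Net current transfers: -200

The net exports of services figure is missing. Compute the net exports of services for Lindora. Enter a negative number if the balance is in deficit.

-345

Current account = goods balance + services balance + net primary income + net secondary income
Sum of the known components = 364
Net exports of services = CA - (known components) = 19 - 364 = -345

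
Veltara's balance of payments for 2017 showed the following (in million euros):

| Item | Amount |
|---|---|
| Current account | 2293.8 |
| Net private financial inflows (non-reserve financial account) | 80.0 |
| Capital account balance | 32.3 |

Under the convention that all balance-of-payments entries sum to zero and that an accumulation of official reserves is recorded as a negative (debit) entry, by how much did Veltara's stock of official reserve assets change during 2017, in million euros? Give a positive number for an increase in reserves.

2406.1

Official reserve transactions balance = -(2293.8 + 32.3 + 80.0) = -2406.1
An accumulation of reserves is recorded as a debit (negative entry), so the change in the stock of reserves is the negative of that balance.
Change in official reserves = -(-2406.1) = 2406.1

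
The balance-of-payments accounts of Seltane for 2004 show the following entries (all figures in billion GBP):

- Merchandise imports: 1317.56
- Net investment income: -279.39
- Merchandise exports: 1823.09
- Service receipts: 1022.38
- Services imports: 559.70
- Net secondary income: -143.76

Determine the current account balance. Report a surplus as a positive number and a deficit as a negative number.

545.06

Goods balance = 1823.09 - 1317.56 = 505.53
Services balance = 1022.38 - 559.70 = 462.68
Trade balance (goods + services) = 505.53 + 462.68 = 968.21
Net primary income = -279.39
Net secondary income = -143.76
Current account = 968.21 + (-279.39) + (-143.76) = 545.06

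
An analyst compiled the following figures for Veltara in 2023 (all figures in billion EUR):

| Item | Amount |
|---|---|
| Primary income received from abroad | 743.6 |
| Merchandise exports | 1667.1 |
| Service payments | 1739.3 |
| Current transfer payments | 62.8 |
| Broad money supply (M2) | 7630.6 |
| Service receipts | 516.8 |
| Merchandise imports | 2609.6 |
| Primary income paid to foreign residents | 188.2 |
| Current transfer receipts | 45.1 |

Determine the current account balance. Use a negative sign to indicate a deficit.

Goods balance = 1667.1 - 2609.6 = -942.5
Services balance = 516.8 - 1739.3 = -1222.5
Trade balance (goods + services) = -942.5 + (-1222.5) = -2165.0
Net primary income = 743.6 - 188.2 = 555.4
Net secondary income = 45.1 - 62.8 = -17.7
Current account = -2165.0 + 555.4 + (-17.7) = -1627.3

-1627.3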